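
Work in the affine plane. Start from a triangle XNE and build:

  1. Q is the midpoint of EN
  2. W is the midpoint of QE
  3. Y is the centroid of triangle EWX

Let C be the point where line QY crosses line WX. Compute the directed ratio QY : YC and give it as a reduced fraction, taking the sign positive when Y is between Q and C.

Work in coordinates with X = (0, 0), N = (1, 0), E = (0, 1).
1. Q is the midpoint of EN ⇒ Q = (1/2, 1/2)
2. W is the midpoint of QE ⇒ W = (1/4, 3/4)
3. Y is the centroid of triangle EWX ⇒ Y = (1/12, 7/12)
line QY meets WX at C = (3/16, 9/16)
Y = Q + t·(C−Q) with t = 4/3, so QY:YC = 4/3:-1/3

QY:YC = -4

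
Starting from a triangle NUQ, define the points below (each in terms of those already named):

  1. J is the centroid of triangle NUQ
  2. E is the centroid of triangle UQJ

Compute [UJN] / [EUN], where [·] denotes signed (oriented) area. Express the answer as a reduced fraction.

[UJN]:[EUN] = -3/4

Assign N = (0, 0), U = (1, 0), Q = (0, 1) — the answer is frame-independent, so this choice is without loss of generality.
1. J is the centroid of triangle NUQ ⇒ J = (1/3, 1/3)
2. E is the centroid of triangle UQJ ⇒ E = (4/9, 4/9)
2·[UJN] = 1/3, 2·[EUN] = -4/9
[UJN]:[EUN] = 1/3:-4/9 = -3/4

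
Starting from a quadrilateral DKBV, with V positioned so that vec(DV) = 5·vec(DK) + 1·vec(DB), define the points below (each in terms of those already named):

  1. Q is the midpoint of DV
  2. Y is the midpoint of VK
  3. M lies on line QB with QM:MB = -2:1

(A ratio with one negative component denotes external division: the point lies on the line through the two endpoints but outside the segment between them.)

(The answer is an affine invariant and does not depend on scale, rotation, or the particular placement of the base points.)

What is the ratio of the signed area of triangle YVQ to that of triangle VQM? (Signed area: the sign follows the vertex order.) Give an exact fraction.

[YVQ]:[VQM] = -1/20

Choose coordinates D = (0, 0), K = (1, 0), B = (0, 1), V = (5, 1).
1. Q is the midpoint of DV ⇒ Q = (5/2, 1/2)
2. Y is the midpoint of VK ⇒ Y = (3, 1/2)
3. M lies on line QB with QM:MB = -2:1 ⇒ M = (-5/2, 3/2)
2·[YVQ] = 1/4, 2·[VQM] = -5
[YVQ]:[VQM] = 1/4:-5 = -1/20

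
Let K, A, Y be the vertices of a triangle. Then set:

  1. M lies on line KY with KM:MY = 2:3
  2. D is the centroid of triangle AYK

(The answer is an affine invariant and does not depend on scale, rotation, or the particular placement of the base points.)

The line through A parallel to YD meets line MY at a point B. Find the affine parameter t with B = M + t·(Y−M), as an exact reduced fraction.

Work in coordinates with K = (0, 0), A = (1, 0), Y = (0, 1).
1. M lies on line KY with KM:MY = 2:3 ⇒ M = (0, 2/5)
2. D is the centroid of triangle AYK ⇒ D = (1/3, 1/3)
through A parallel to YD: direction (1/3, -2/3); meets MY at B = (0, 2)
B = M + t·(Y−M) with t = 8/3

t = 8/3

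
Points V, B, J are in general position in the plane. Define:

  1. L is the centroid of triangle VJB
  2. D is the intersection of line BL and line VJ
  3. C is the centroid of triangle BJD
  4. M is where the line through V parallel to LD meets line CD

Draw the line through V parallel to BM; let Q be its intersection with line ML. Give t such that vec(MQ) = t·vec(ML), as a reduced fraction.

Assign V = (0, 0), B = (1, 0), J = (0, 1) — the answer is frame-independent, so this choice is without loss of generality.
1. L is the centroid of triangle VJB ⇒ L = (1/3, 1/3)
2. D is the intersection of line BL and line VJ ⇒ D = (0, 1/2)
3. C is the centroid of triangle BJD ⇒ C = (1/3, 1/2)
4. M is where the line through V parallel to LD meets line CD ⇒ M = (-1, 1/2)
through V parallel to BM: direction (-2, 1/2); meets ML at Q = (-3, 3/4)
Q = M + t·(L−M) with t = -3/2

t = -3/2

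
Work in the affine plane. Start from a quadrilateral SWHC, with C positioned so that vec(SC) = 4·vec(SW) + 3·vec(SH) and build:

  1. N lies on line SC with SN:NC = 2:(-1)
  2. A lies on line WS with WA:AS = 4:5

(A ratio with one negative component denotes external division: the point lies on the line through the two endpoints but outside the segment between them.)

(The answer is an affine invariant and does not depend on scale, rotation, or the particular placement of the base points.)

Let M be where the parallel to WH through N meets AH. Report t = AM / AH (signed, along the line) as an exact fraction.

t = 121/4

Choose coordinates S = (0, 0), W = (1, 0), H = (0, 1), C = (4, 3).
1. N lies on line SC with SN:NC = 2:(-1) ⇒ N = (8, 6)
2. A lies on line WS with WA:AS = 4:5 ⇒ A = (5/9, 0)
through N parallel to WH: direction (-1, 1); meets AH at M = (-65/4, 121/4)
M = A + t·(H−A) with t = 121/4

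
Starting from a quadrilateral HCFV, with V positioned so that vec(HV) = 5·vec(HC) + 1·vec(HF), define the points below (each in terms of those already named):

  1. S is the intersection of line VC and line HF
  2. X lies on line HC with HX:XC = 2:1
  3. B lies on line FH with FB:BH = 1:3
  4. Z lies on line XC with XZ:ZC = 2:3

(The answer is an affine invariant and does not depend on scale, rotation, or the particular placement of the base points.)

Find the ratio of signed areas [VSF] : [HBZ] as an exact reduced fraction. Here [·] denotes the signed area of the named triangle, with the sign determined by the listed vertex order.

[VSF]:[HBZ] = 125/12

Set H = (0, 0), C = (1, 0), F = (0, 1), V = (5, 1); any affine frame gives the same invariant.
1. S is the intersection of line VC and line HF ⇒ S = (0, -1/4)
2. X lies on line HC with HX:XC = 2:1 ⇒ X = (2/3, 0)
3. B lies on line FH with FB:BH = 1:3 ⇒ B = (0, 3/4)
4. Z lies on line XC with XZ:ZC = 2:3 ⇒ Z = (4/5, 0)
2·[VSF] = -25/4, 2·[HBZ] = -3/5
[VSF]:[HBZ] = -25/4:-3/5 = 125/12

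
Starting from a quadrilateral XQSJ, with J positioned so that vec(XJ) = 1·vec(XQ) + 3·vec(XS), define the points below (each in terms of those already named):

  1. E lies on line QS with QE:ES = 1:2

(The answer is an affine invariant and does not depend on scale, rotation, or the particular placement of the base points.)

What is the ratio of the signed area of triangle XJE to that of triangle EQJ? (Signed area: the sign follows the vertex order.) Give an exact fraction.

Set X = (0, 0), Q = (1, 0), S = (0, 1), J = (1, 3); any affine frame gives the same invariant.
1. E lies on line QS with QE:ES = 1:2 ⇒ E = (2/3, 1/3)
2·[XJE] = -5/3, 2·[EQJ] = 1
[XJE]:[EQJ] = -5/3:1 = -5/3

[XJE]:[EQJ] = -5/3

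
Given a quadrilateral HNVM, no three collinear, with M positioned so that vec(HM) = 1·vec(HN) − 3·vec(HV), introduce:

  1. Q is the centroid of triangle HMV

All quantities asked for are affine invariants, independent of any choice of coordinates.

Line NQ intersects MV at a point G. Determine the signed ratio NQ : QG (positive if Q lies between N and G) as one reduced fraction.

NQ:QG = -10

Work in coordinates with H = (0, 0), N = (1, 0), V = (0, 1), M = (1, -3).
1. Q is the centroid of triangle HMV ⇒ Q = (1/3, -2/3)
line NQ meets MV at G = (2/5, -3/5)
Q = N + t·(G−N) with t = 10/9, so NQ:QG = 10/9:-1/9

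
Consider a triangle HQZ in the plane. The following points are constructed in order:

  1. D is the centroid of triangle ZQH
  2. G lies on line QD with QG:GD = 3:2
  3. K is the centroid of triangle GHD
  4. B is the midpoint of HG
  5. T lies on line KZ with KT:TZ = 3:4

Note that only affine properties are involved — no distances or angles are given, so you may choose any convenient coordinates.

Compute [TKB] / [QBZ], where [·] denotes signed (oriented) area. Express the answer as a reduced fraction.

[TKB]:[QBZ] = 1/42

Choose coordinates H = (0, 0), Q = (1, 0), Z = (0, 1).
1. D is the centroid of triangle ZQH ⇒ D = (1/3, 1/3)
2. G lies on line QD with QG:GD = 3:2 ⇒ G = (3/5, 1/5)
3. K is the centroid of triangle GHD ⇒ K = (14/45, 8/45)
4. B is the midpoint of HG ⇒ B = (3/10, 1/10)
5. T lies on line KZ with KT:TZ = 3:4 ⇒ T = (8/45, 167/315)
2·[TKB] = -1/70, 2·[QBZ] = -3/5
[TKB]:[QBZ] = -1/70:-3/5 = 1/42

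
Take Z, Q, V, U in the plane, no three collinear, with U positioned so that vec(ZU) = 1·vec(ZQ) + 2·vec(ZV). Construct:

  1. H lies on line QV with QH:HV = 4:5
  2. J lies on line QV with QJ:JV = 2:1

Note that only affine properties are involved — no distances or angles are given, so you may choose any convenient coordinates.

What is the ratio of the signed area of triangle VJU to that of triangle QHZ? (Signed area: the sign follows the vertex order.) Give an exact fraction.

Assign Z = (0, 0), Q = (1, 0), V = (0, 1), U = (1, 2) — the answer is frame-independent, so this choice is without loss of generality.
1. H lies on line QV with QH:HV = 4:5 ⇒ H = (5/9, 4/9)
2. J lies on line QV with QJ:JV = 2:1 ⇒ J = (1/3, 2/3)
2·[VJU] = 2/3, 2·[QHZ] = 4/9
[VJU]:[QHZ] = 2/3:4/9 = 3/2

[VJU]:[QHZ] = 3/2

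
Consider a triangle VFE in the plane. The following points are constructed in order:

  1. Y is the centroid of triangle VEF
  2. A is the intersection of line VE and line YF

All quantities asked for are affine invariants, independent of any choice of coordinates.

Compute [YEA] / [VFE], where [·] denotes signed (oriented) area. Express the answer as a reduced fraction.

Choose coordinates V = (0, 0), F = (1, 0), E = (0, 1).
1. Y is the centroid of triangle VEF ⇒ Y = (1/3, 1/3)
2. A is the intersection of line VE and line YF ⇒ A = (0, 1/2)
2·[YEA] = 1/6, 2·[VFE] = 1
[YEA]:[VFE] = 1/6:1 = 1/6

[YEA]:[VFE] = 1/6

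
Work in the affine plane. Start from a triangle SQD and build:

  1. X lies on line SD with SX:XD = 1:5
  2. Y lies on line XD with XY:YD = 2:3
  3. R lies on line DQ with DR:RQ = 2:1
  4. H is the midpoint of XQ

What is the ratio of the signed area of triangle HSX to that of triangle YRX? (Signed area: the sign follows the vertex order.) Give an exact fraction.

[HSX]:[YRX] = 3/8

Set S = (0, 0), Q = (1, 0), D = (0, 1); any affine frame gives the same invariant.
1. X lies on line SD with SX:XD = 1:5 ⇒ X = (0, 1/6)
2. Y lies on line XD with XY:YD = 2:3 ⇒ Y = (0, 1/2)
3. R lies on line DQ with DR:RQ = 2:1 ⇒ R = (2/3, 1/3)
4. H is the midpoint of XQ ⇒ H = (1/2, 1/12)
2·[HSX] = -1/12, 2·[YRX] = -2/9
[HSX]:[YRX] = -1/12:-2/9 = 3/8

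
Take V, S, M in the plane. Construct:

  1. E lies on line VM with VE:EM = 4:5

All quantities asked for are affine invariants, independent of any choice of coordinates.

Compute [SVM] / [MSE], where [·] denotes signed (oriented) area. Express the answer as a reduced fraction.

[SVM]:[MSE] = 9/5

Work in coordinates with V = (0, 0), S = (1, 0), M = (0, 1).
1. E lies on line VM with VE:EM = 4:5 ⇒ E = (0, 4/9)
2·[SVM] = -1, 2·[MSE] = -5/9
[SVM]:[MSE] = -1:-5/9 = 9/5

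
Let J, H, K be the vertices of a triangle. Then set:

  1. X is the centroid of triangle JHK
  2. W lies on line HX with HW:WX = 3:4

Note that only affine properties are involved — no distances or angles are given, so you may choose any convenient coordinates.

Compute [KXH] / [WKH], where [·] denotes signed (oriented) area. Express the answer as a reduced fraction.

[KXH]:[WKH] = -7/3

Work in coordinates with J = (0, 0), H = (1, 0), K = (0, 1).
1. X is the centroid of triangle JHK ⇒ X = (1/3, 1/3)
2. W lies on line HX with HW:WX = 3:4 ⇒ W = (5/7, 1/7)
2·[KXH] = 1/3, 2·[WKH] = -1/7
[KXH]:[WKH] = 1/3:-1/7 = -7/3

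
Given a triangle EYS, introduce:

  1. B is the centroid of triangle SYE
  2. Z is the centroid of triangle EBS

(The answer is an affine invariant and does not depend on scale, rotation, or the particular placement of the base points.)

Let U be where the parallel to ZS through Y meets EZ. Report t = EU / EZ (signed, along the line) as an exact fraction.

t = 5

Set E = (0, 0), Y = (1, 0), S = (0, 1); any affine frame gives the same invariant.
1. B is the centroid of triangle SYE ⇒ B = (1/3, 1/3)
2. Z is the centroid of triangle EBS ⇒ Z = (1/9, 4/9)
through Y parallel to ZS: direction (-1/9, 5/9); meets EZ at U = (5/9, 20/9)
U = E + t·(Z−E) with t = 5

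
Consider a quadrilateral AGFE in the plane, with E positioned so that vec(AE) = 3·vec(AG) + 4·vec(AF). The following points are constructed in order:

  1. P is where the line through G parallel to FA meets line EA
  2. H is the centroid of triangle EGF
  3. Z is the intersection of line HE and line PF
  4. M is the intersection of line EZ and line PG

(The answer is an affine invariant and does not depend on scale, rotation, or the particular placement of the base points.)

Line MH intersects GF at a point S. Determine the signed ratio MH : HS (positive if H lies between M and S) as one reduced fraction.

MH:HS = -2/5

Work in coordinates with A = (0, 0), G = (1, 0), F = (0, 1), E = (3, 4).
1. P is where the line through G parallel to FA meets line EA ⇒ P = (1, 4/3)
2. H is the centroid of triangle EGF ⇒ H = (4/3, 5/3)
3. Z is the intersection of line HE and line PF ⇒ Z = (9/8, 11/8)
4. M is the intersection of line EZ and line PG ⇒ M = (1, 6/5)
line MH meets GF at S = (1/2, 1/2)
H = M + t·(S−M) with t = -2/3, so MH:HS = -2/3:5/3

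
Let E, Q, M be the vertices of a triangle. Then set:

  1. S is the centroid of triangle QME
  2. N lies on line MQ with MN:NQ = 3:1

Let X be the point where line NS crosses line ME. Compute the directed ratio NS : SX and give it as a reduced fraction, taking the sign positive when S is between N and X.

Assign E = (0, 0), Q = (1, 0), M = (0, 1) — the answer is frame-independent, so this choice is without loss of generality.
1. S is the centroid of triangle QME ⇒ S = (1/3, 1/3)
2. N lies on line MQ with MN:NQ = 3:1 ⇒ N = (3/4, 1/4)
line NS meets ME at X = (0, 2/5)
S = N + t·(X−N) with t = 5/9, so NS:SX = 5/9:4/9

NS:SX = 5/4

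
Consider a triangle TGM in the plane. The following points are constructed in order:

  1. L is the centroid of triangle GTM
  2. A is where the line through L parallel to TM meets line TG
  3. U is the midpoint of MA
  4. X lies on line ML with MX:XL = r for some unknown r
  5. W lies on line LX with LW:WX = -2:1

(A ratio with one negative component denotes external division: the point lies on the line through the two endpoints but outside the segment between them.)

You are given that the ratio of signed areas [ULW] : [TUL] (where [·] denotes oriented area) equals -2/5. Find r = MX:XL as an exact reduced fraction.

Work in coordinates with T = (0, 0), G = (1, 0), M = (0, 1).
1. L is the centroid of triangle GTM ⇒ L = (1/3, 1/3)
2. A is where the line through L parallel to TM meets line TG ⇒ A = (1/3, 0)
3. U is the midpoint of MA ⇒ U = (1/6, 1/2)
4. With MX:XL = r, write λ = r/(r+1) so X = M + λ·(L−M); X is affine-linear in λ
5. W lies on line LX with LW:WX = -2:1 ⇒ W is an affine combination of earlier points and hence also affine-linear in λ
Every point depending on X is an affine combination of X and λ-independent points, so each such coordinate is linear in λ; the λ² term in each signed area is a multiple of (L−M)×(L−M) = 0, so 2·[ULW] and 2·[TUL] are each linear in λ. Evaluating at λ=0 and λ=1:
  2·[ULW] = -1/9·λ + 1/9,   2·[TUL] = -1/9
So [ULW]:[TUL] = (-1/9·λ + 1/9) / (-1/9). Setting this equal to -2/5:
  -1/9·λ + 1/9 = -2/5·(-1/9)  ⇒  λ = 3/5
Then r = λ/(1−λ) = (3/5)/(2/5) = 3/2. Check: with r = 3/2, X = (1/5, 3/5) and [ULW]:[TUL] = -2/5 as required.

r = 3/2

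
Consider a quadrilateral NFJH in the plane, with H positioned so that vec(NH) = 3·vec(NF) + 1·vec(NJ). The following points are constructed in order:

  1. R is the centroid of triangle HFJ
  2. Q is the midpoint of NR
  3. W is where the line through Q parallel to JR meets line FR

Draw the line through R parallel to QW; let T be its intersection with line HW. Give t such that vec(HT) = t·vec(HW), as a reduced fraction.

t = 3/5

Choose coordinates N = (0, 0), F = (1, 0), J = (0, 1), H = (3, 1).
1. R is the centroid of triangle HFJ ⇒ R = (4/3, 2/3)
2. Q is the midpoint of NR ⇒ Q = (2/3, 1/3)
3. W is where the line through Q parallel to JR meets line FR ⇒ W = (10/9, 2/9)
through R parallel to QW: direction (4/9, -1/9); meets HW at T = (28/15, 8/15)
T = H + t·(W−H) with t = 3/5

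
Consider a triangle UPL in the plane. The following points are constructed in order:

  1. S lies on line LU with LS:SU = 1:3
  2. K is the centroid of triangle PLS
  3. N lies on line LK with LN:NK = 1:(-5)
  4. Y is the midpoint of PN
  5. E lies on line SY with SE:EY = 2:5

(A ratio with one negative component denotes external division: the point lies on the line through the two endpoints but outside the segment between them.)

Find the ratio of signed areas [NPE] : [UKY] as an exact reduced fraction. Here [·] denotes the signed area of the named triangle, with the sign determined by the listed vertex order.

Work in coordinates with U = (0, 0), P = (1, 0), L = (0, 1).
1. S lies on line LU with LS:SU = 1:3 ⇒ S = (0, 3/4)
2. K is the centroid of triangle PLS ⇒ K = (1/3, 7/12)
3. N lies on line LK with LN:NK = 1:(-5) ⇒ N = (-1/12, 53/48)
4. Y is the midpoint of PN ⇒ Y = (11/24, 53/96)
5. E lies on line SY with SE:EY = 2:5 ⇒ E = (11/84, 233/336)
2·[NPE] = -5/24, 2·[UKY] = -1/12
[NPE]:[UKY] = -5/24:-1/12 = 5/2

[NPE]:[UKY] = 5/2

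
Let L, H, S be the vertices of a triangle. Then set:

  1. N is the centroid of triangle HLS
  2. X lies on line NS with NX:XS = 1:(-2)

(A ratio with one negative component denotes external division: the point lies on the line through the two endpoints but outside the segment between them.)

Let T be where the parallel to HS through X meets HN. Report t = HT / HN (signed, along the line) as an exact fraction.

Assign L = (0, 0), H = (1, 0), S = (0, 1) — the answer is frame-independent, so this choice is without loss of generality.
1. N is the centroid of triangle HLS ⇒ N = (1/3, 1/3)
2. X lies on line NS with NX:XS = 1:(-2) ⇒ X = (2/3, -1/3)
through X parallel to HS: direction (-1, 1); meets HN at T = (-1/3, 2/3)
T = H + t·(N−H) with t = 2

t = 2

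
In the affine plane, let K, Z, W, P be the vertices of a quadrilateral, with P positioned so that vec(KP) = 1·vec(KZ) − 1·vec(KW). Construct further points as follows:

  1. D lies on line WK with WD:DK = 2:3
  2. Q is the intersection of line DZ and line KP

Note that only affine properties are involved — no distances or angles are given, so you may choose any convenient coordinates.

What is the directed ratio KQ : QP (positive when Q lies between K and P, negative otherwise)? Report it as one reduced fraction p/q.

Work in coordinates with K = (0, 0), Z = (1, 0), W = (0, 1), P = (1, -1).
1. D lies on line WK with WD:DK = 2:3 ⇒ D = (0, 3/5)
2. Q is the intersection of line DZ and line KP ⇒ Q = (-3/2, 3/2)
Q = K + t·(P−K) with t = -3/2, so KQ:QP = t:(1−t) = -3/2:5/2

KQ:QP = -3/5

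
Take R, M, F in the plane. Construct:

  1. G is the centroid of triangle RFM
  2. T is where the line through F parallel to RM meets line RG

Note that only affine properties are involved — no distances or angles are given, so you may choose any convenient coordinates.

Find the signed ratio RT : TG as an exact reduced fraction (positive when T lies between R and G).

Choose coordinates R = (0, 0), M = (1, 0), F = (0, 1).
1. G is the centroid of triangle RFM ⇒ G = (1/3, 1/3)
2. T is where the line through F parallel to RM meets line RG ⇒ T = (1, 1)
T = R + t·(G−R) with t = 3, so RT:TG = t:(1−t) = 3:-2

RT:TG = -3/2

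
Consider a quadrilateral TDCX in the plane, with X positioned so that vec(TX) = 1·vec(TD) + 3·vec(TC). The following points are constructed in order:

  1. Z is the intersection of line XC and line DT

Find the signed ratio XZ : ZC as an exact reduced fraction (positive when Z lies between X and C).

XZ:ZC = -3

Assign T = (0, 0), D = (1, 0), C = (0, 1), X = (1, 3) — the answer is frame-independent, so this choice is without loss of generality.
1. Z is the intersection of line XC and line DT ⇒ Z = (-1/2, 0)
Z = X + t·(C−X) with t = 3/2, so XZ:ZC = t:(1−t) = 3/2:-1/2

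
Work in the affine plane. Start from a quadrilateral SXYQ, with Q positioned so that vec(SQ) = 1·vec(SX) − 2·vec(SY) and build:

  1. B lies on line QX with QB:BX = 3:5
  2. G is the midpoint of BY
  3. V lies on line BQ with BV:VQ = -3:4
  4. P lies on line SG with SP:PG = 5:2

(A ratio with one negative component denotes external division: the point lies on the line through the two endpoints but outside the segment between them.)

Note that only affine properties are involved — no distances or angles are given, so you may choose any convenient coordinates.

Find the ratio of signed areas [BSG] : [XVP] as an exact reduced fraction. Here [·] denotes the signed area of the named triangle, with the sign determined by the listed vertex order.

[BSG]:[XVP] = -7/9

Assign S = (0, 0), X = (1, 0), Y = (0, 1), Q = (1, -2) — the answer is frame-independent, so this choice is without loss of generality.
1. B lies on line QX with QB:BX = 3:5 ⇒ B = (1, -5/4)
2. G is the midpoint of BY ⇒ G = (1/2, -1/8)
3. V lies on line BQ with BV:VQ = -3:4 ⇒ V = (1, 1)
4. P lies on line SG with SP:PG = 5:2 ⇒ P = (5/14, -5/56)
2·[BSG] = -1/2, 2·[XVP] = 9/14
[BSG]:[XVP] = -1/2:9/14 = -7/9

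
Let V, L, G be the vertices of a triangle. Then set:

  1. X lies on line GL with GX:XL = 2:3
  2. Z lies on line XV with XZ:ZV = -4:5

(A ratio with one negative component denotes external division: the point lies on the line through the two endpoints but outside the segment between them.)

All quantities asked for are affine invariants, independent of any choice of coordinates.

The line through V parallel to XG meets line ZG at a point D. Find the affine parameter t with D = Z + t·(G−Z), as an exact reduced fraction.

Work in coordinates with V = (0, 0), L = (1, 0), G = (0, 1).
1. X lies on line GL with GX:XL = 2:3 ⇒ X = (2/5, 3/5)
2. Z lies on line XV with XZ:ZV = -4:5 ⇒ Z = (2, 3)
through V parallel to XG: direction (-2/5, 2/5); meets ZG at D = (-1/2, 1/2)
D = Z + t·(G−Z) with t = 5/4

t = 5/4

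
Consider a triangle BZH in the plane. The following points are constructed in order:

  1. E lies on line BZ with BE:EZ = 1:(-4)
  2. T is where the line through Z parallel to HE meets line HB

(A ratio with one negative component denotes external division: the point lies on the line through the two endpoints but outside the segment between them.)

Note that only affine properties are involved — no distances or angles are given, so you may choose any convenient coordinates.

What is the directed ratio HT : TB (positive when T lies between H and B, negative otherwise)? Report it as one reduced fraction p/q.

Assign B = (0, 0), Z = (1, 0), H = (0, 1) — the answer is frame-independent, so this choice is without loss of generality.
1. E lies on line BZ with BE:EZ = 1:(-4) ⇒ E = (-1/3, 0)
2. T is where the line through Z parallel to HE meets line HB ⇒ T = (0, -3)
T = H + t·(B−H) with t = 4, so HT:TB = t:(1−t) = 4:-3

HT:TB = -4/3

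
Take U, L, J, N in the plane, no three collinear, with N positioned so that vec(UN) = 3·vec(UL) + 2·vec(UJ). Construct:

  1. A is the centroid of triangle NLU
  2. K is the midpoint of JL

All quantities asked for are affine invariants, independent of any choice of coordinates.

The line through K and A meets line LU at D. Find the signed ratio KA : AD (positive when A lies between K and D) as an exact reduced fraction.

Work in coordinates with U = (0, 0), L = (1, 0), J = (0, 1), N = (3, 2).
1. A is the centroid of triangle NLU ⇒ A = (4/3, 2/3)
2. K is the midpoint of JL ⇒ K = (1/2, 1/2)
line KA meets LU at D = (-2, 0)
A = K + t·(D−K) with t = -1/3, so KA:AD = -1/3:4/3

KA:AD = -1/4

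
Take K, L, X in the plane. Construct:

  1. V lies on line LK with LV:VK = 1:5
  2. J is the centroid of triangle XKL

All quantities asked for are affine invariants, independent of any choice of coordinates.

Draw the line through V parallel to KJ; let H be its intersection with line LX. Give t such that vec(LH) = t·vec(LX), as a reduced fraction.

t = 1/12

Set K = (0, 0), L = (1, 0), X = (0, 1); any affine frame gives the same invariant.
1. V lies on line LK with LV:VK = 1:5 ⇒ V = (5/6, 0)
2. J is the centroid of triangle XKL ⇒ J = (1/3, 1/3)
through V parallel to KJ: direction (1/3, 1/3); meets LX at H = (11/12, 1/12)
H = L + t·(X−L) with t = 1/12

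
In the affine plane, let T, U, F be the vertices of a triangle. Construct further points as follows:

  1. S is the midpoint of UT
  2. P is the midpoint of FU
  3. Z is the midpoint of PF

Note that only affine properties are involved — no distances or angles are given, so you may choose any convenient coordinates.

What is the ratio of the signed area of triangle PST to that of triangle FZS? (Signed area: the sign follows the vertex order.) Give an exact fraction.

Choose coordinates T = (0, 0), U = (1, 0), F = (0, 1).
1. S is the midpoint of UT ⇒ S = (1/2, 0)
2. P is the midpoint of FU ⇒ P = (1/2, 1/2)
3. Z is the midpoint of PF ⇒ Z = (1/4, 3/4)
2·[PST] = -1/4, 2·[FZS] = -1/8
[PST]:[FZS] = -1/4:-1/8 = 2

[PST]:[FZS] = 2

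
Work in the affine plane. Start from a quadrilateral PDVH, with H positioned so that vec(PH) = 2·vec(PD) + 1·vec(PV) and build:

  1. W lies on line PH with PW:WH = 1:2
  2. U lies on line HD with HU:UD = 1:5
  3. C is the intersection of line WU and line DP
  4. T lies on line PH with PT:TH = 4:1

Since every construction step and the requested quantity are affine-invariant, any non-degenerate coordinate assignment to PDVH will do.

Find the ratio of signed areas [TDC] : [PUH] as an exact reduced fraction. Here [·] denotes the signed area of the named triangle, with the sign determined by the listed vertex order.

Choose coordinates P = (0, 0), D = (1, 0), V = (0, 1), H = (2, 1).
1. W lies on line PH with PW:WH = 1:2 ⇒ W = (2/3, 1/3)
2. U lies on line HD with HU:UD = 1:5 ⇒ U = (11/6, 5/6)
3. C is the intersection of line WU and line DP ⇒ C = (-1/9, 0)
4. T lies on line PH with PT:TH = 4:1 ⇒ T = (8/5, 4/5)
2·[TDC] = -8/9, 2·[PUH] = 1/6
[TDC]:[PUH] = -8/9:1/6 = -16/3

[TDC]:[PUH] = -16/3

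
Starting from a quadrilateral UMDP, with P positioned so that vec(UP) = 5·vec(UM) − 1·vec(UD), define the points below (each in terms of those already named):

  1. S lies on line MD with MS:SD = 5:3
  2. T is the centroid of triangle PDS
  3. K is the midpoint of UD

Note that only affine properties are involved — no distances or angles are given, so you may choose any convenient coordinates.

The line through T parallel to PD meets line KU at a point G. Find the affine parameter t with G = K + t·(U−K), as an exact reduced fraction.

Choose coordinates U = (0, 0), M = (1, 0), D = (0, 1), P = (5, -1).
1. S lies on line MD with MS:SD = 5:3 ⇒ S = (3/8, 5/8)
2. T is the centroid of triangle PDS ⇒ T = (43/24, 5/24)
3. K is the midpoint of UD ⇒ K = (0, 1/2)
through T parallel to PD: direction (-5, 2); meets KU at G = (0, 37/40)
G = K + t·(U−K) with t = -17/20

t = -17/20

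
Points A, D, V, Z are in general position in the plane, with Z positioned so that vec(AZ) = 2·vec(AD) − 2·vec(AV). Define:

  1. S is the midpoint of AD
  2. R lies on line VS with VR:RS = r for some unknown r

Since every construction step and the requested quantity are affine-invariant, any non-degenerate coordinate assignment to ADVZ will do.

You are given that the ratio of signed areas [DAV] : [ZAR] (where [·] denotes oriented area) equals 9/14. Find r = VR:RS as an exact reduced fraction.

Assign A = (0, 0), D = (1, 0), V = (0, 1), Z = (2, -2) — the answer is frame-independent, so this choice is without loss of generality.
1. S is the midpoint of AD ⇒ S = (1/2, 0)
2. With VR:RS = r, write λ = r/(r+1) so R = V + λ·(S−V); R is affine-linear in λ
Every point depending on R is an affine combination of R and λ-independent points, so each such coordinate is linear in λ; the λ² term in each signed area is a multiple of (S−V)×(S−V) = 0, so 2·[DAV] and 2·[ZAR] are each linear in λ. Evaluating at λ=0 and λ=1:
  2·[DAV] = -1,   2·[ZAR] = λ − 2
So [DAV]:[ZAR] = (-1) / (λ − 2). Setting this equal to 9/14:
  -1 = 9/14·(λ − 2)  ⇒  λ = 4/9
Then r = λ/(1−λ) = (4/9)/(5/9) = 4/5. Check: with r = 4/5, R = (2/9, 5/9) and [DAV]:[ZAR] = 9/14 as required.

r = 4/5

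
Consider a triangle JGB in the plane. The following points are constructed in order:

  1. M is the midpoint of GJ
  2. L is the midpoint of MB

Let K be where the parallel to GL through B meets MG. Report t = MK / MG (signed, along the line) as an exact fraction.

Set J = (0, 0), G = (1, 0), B = (0, 1); any affine frame gives the same invariant.
1. M is the midpoint of GJ ⇒ M = (1/2, 0)
2. L is the midpoint of MB ⇒ L = (1/4, 1/2)
through B parallel to GL: direction (-3/4, 1/2); meets MG at K = (3/2, 0)
K = M + t·(G−M) with t = 2

t = 2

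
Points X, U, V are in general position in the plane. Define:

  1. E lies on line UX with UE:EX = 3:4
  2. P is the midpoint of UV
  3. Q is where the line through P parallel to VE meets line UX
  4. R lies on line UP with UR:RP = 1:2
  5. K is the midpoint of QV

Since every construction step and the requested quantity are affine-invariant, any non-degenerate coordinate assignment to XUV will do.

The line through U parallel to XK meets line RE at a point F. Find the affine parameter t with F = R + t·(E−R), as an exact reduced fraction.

t = -25/11

Work in coordinates with X = (0, 0), U = (1, 0), V = (0, 1).
1. E lies on line UX with UE:EX = 3:4 ⇒ E = (4/7, 0)
2. P is the midpoint of UV ⇒ P = (1/2, 1/2)
3. Q is where the line through P parallel to VE meets line UX ⇒ Q = (11/14, 0)
4. R lies on line UP with UR:RP = 1:2 ⇒ R = (5/6, 1/6)
5. K is the midpoint of QV ⇒ K = (11/28, 1/2)
through U parallel to XK: direction (11/28, 1/2); meets RE at F = (10/7, 6/11)
F = R + t·(E−R) with t = -25/11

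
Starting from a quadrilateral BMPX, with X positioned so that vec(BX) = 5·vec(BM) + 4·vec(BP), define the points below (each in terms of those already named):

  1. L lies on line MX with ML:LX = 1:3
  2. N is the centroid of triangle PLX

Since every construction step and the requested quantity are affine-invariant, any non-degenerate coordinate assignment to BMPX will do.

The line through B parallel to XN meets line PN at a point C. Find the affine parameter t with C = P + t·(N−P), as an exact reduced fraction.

t = 4/3

Work in coordinates with B = (0, 0), M = (1, 0), P = (0, 1), X = (5, 4).
1. L lies on line MX with ML:LX = 1:3 ⇒ L = (2, 1)
2. N is the centroid of triangle PLX ⇒ N = (7/3, 2)
through B parallel to XN: direction (-8/3, -2); meets PN at C = (28/9, 7/3)
C = P + t·(N−P) with t = 4/3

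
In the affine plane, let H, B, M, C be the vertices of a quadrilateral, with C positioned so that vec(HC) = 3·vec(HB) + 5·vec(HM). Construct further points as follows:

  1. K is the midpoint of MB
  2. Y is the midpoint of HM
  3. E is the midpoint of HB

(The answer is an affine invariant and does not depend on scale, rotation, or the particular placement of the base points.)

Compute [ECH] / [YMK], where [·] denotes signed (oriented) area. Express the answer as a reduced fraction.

[ECH]:[YMK] = -10

Choose coordinates H = (0, 0), B = (1, 0), M = (0, 1), C = (3, 5).
1. K is the midpoint of MB ⇒ K = (1/2, 1/2)
2. Y is the midpoint of HM ⇒ Y = (0, 1/2)
3. E is the midpoint of HB ⇒ E = (1/2, 0)
2·[ECH] = 5/2, 2·[YMK] = -1/4
[ECH]:[YMK] = 5/2:-1/4 = -10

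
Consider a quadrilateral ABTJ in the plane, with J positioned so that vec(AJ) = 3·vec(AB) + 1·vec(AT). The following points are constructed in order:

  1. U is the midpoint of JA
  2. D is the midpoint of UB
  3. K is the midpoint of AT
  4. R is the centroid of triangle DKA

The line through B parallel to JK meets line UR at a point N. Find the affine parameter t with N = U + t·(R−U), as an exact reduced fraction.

Work in coordinates with A = (0, 0), B = (1, 0), T = (0, 1), J = (3, 1).
1. U is the midpoint of JA ⇒ U = (3/2, 1/2)
2. D is the midpoint of UB ⇒ D = (5/4, 1/4)
3. K is the midpoint of AT ⇒ K = (0, 1/2)
4. R is the centroid of triangle DKA ⇒ R = (5/12, 1/4)
through B parallel to JK: direction (-3, -1/2); meets UR at N = (-5, -1)
N = U + t·(R−U) with t = 6

t = 6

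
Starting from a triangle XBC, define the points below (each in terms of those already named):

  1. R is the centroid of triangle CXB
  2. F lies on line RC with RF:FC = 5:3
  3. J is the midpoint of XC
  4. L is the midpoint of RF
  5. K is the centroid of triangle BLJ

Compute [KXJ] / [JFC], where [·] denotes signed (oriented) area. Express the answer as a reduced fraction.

[KXJ]:[JFC] = -59/18

Set X = (0, 0), B = (1, 0), C = (0, 1); any affine frame gives the same invariant.
1. R is the centroid of triangle CXB ⇒ R = (1/3, 1/3)
2. F lies on line RC with RF:FC = 5:3 ⇒ F = (1/8, 3/4)
3. J is the midpoint of XC ⇒ J = (0, 1/2)
4. L is the midpoint of RF ⇒ L = (11/48, 13/24)
5. K is the centroid of triangle BLJ ⇒ K = (59/144, 25/72)
2·[KXJ] = -59/288, 2·[JFC] = 1/16
[KXJ]:[JFC] = -59/288:1/16 = -59/18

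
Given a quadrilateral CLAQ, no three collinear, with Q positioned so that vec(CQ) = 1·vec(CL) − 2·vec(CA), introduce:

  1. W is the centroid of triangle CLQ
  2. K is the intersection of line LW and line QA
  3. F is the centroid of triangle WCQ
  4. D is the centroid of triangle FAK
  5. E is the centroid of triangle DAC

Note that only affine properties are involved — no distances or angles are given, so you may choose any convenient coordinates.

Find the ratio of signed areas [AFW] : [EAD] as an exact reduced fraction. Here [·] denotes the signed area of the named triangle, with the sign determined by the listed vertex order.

Work in coordinates with C = (0, 0), L = (1, 0), A = (0, 1), Q = (1, -2).
1. W is the centroid of triangle CLQ ⇒ W = (2/3, -2/3)
2. K is the intersection of line LW and line QA ⇒ K = (3/5, -4/5)
3. F is the centroid of triangle WCQ ⇒ F = (5/9, -8/9)
4. D is the centroid of triangle FAK ⇒ D = (52/135, -31/135)
5. E is the centroid of triangle DAC ⇒ E = (52/405, 104/405)
2·[AFW] = 1/3, 2·[EAD] = -52/405
[AFW]:[EAD] = 1/3:-52/405 = -135/52

[AFW]:[EAD] = -135/52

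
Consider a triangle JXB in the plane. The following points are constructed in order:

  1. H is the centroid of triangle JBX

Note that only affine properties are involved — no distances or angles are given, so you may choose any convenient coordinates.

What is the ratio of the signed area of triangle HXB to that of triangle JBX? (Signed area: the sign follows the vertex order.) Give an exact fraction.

Work in coordinates with J = (0, 0), X = (1, 0), B = (0, 1).
1. H is the centroid of triangle JBX ⇒ H = (1/3, 1/3)
2·[HXB] = 1/3, 2·[JBX] = -1
[HXB]:[JBX] = 1/3:-1 = -1/3

[HXB]:[JBX] = -1/3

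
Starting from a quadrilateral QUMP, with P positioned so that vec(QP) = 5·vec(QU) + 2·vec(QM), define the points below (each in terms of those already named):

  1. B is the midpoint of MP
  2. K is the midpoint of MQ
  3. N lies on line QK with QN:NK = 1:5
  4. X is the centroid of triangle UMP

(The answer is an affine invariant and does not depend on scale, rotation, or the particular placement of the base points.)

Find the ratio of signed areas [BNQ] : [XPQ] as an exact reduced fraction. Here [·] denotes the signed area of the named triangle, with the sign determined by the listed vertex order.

Set Q = (0, 0), U = (1, 0), M = (0, 1), P = (5, 2); any affine frame gives the same invariant.
1. B is the midpoint of MP ⇒ B = (5/2, 3/2)
2. K is the midpoint of MQ ⇒ K = (0, 1/2)
3. N lies on line QK with QN:NK = 1:5 ⇒ N = (0, 1/12)
4. X is the centroid of triangle UMP ⇒ X = (2, 1)
2·[BNQ] = 5/24, 2·[XPQ] = -1
[BNQ]:[XPQ] = 5/24:-1 = -5/24

[BNQ]:[XPQ] = -5/24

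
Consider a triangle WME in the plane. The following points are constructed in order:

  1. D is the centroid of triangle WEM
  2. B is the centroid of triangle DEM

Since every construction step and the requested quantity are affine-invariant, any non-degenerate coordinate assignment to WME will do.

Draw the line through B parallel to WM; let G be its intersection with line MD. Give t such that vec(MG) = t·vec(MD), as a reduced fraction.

Work in coordinates with W = (0, 0), M = (1, 0), E = (0, 1).
1. D is the centroid of triangle WEM ⇒ D = (1/3, 1/3)
2. B is the centroid of triangle DEM ⇒ B = (4/9, 4/9)
through B parallel to WM: direction (1, 0); meets MD at G = (1/9, 4/9)
G = M + t·(D−M) with t = 4/3

t = 4/3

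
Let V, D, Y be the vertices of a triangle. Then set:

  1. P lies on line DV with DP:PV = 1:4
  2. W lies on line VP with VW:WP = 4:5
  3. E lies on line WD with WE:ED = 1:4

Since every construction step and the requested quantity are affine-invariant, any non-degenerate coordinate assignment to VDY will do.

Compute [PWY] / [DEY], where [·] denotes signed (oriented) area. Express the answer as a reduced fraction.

[PWY]:[DEY] = 25/29

Assign V = (0, 0), D = (1, 0), Y = (0, 1) — the answer is frame-independent, so this choice is without loss of generality.
1. P lies on line DV with DP:PV = 1:4 ⇒ P = (4/5, 0)
2. W lies on line VP with VW:WP = 4:5 ⇒ W = (16/45, 0)
3. E lies on line WD with WE:ED = 1:4 ⇒ E = (109/225, 0)
2·[PWY] = -4/9, 2·[DEY] = -116/225
[PWY]:[DEY] = -4/9:-116/225 = 25/29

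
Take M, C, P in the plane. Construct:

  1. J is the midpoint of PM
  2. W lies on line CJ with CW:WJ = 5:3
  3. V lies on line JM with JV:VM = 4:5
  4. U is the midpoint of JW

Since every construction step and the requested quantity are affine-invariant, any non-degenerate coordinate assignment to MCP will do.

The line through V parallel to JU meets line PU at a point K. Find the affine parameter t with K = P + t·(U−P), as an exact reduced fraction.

t = 13/9

Work in coordinates with M = (0, 0), C = (1, 0), P = (0, 1).
1. J is the midpoint of PM ⇒ J = (0, 1/2)
2. W lies on line CJ with CW:WJ = 5:3 ⇒ W = (3/8, 5/16)
3. V lies on line JM with JV:VM = 4:5 ⇒ V = (0, 5/18)
4. U is the midpoint of JW ⇒ U = (3/16, 13/32)
through V parallel to JU: direction (3/16, -3/32); meets PU at K = (13/48, 41/288)
K = P + t·(U−P) with t = 13/9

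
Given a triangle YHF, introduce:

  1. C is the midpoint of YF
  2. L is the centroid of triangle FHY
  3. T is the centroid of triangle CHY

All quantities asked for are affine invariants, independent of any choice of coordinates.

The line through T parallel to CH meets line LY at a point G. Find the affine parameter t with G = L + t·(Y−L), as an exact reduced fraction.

t = 1/3

Set Y = (0, 0), H = (1, 0), F = (0, 1); any affine frame gives the same invariant.
1. C is the midpoint of YF ⇒ C = (0, 1/2)
2. L is the centroid of triangle FHY ⇒ L = (1/3, 1/3)
3. T is the centroid of triangle CHY ⇒ T = (1/3, 1/6)
through T parallel to CH: direction (1, -1/2); meets LY at G = (2/9, 2/9)
G = L + t·(Y−L) with t = 1/3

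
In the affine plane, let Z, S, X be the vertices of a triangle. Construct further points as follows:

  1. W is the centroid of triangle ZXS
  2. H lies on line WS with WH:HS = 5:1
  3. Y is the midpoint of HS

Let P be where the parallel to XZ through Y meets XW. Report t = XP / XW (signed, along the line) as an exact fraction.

Set Z = (0, 0), S = (1, 0), X = (0, 1); any affine frame gives the same invariant.
1. W is the centroid of triangle ZXS ⇒ W = (1/3, 1/3)
2. H lies on line WS with WH:HS = 5:1 ⇒ H = (8/9, 1/18)
3. Y is the midpoint of HS ⇒ Y = (17/18, 1/36)
through Y parallel to XZ: direction (0, -1); meets XW at P = (17/18, -8/9)
P = X + t·(W−X) with t = 17/6

t = 17/6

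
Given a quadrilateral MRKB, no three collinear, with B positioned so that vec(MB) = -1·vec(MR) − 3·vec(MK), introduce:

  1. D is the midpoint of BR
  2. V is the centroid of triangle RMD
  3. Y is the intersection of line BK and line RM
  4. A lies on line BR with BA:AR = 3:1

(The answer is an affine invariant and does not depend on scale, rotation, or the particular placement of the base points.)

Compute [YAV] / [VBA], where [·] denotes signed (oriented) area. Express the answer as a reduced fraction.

Set M = (0, 0), R = (1, 0), K = (0, 1), B = (-1, -3); any affine frame gives the same invariant.
1. D is the midpoint of BR ⇒ D = (0, -3/2)
2. V is the centroid of triangle RMD ⇒ V = (1/3, -1/2)
3. Y is the intersection of line BK and line RM ⇒ Y = (-1/4, 0)
4. A lies on line BR with BA:AR = 3:1 ⇒ A = (1/2, -3/4)
2·[YAV] = 1/16, 2·[VBA] = 3/4
[YAV]:[VBA] = 1/16:3/4 = 1/12

[YAV]:[VBA] = 1/12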